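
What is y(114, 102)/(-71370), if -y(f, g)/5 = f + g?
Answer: 12/793 ≈ 0.015132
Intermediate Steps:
y(f, g) = -5*f - 5*g (y(f, g) = -5*(f + g) = -5*f - 5*g)
y(114, 102)/(-71370) = (-5*114 - 5*102)/(-71370) = (-570 - 510)*(-1/71370) = -1080*(-1/71370) = 12/793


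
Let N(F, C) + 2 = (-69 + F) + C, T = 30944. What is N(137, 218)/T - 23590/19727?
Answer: -181091623/152608072 ≈ -1.1866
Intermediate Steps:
N(F, C) = -71 + C + F (N(F, C) = -2 + ((-69 + F) + C) = -2 + (-69 + C + F) = -71 + C + F)
N(137, 218)/T - 23590/19727 = (-71 + 218 + 137)/30944 - 23590/19727 = 284*(1/30944) - 23590*1/19727 = 71/7736 - 23590/19727 = -181091623/152608072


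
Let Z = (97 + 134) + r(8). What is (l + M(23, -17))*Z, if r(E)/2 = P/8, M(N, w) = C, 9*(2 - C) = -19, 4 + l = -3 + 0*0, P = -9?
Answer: -3965/6 ≈ -660.83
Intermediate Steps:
l = -7 (l = -4 + (-3 + 0*0) = -4 + (-3 + 0) = -4 - 3 = -7)
C = 37/9 (C = 2 - ⅑*(-19) = 2 + 19/9 = 37/9 ≈ 4.1111)
M(N, w) = 37/9
r(E) = -9/4 (r(E) = 2*(-9/8) = -9/4)
Z = 915/4 (Z = (97 + 134) - 9/4 = 231 - 9/4 = 915/4 ≈ 228.75)
(l + M(23, -17))*Z = (-7 + 37/9)*(915/4) = -26/9*915/4 = -3965/6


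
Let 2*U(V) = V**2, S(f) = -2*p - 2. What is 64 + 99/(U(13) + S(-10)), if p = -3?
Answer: 3842/59 ≈ 65.119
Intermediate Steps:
S(f) = 4 (S(f) = -2*(-3) - 2 = 6 - 2 = 4)
U(V) = V**2/2
64 + 99/(U(13) + S(-10)) = 64 + 99/((1/2)*13**2 + 4) = 64 + 99/((1/2)*169 + 4) = 64 + 99/(169/2 + 4) = 64 + 99/(177/2) = 64 + (2/177)*99 = 64 + 66/59 = 3842/59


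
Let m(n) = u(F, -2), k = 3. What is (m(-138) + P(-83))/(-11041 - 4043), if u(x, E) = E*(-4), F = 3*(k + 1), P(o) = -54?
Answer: 23/7542 ≈ 0.0030496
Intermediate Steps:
F = 12 (F = 3*(3 + 1) = 3*4 = 12)
u(x, E) = -4*E
m(n) = 8 (m(n) = -4*(-2) = 8)
(m(-138) + P(-83))/(-11041 - 4043) = (8 - 54)/(-11041 - 4043) = -46/(-15084) = -46*(-1/15084) = 23/7542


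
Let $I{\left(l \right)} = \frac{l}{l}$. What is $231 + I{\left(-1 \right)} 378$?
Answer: $609$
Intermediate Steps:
$I{\left(l \right)} = 1$
$231 + I{\left(-1 \right)} 378 = 231 + 1 \cdot 378 = 231 + 378 = 609$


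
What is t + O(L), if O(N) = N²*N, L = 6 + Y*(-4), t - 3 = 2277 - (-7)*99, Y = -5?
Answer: 20549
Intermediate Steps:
t = 2973 (t = 3 + (2277 - (-7)*99) = 3 + (2277 - 1*(-693)) = 3 + (2277 + 693) = 3 + 2970 = 2973)
L = 26 (L = 6 - 5*(-4) = 6 + 20 = 26)
O(N) = N³
t + O(L) = 2973 + 26³ = 2973 + 17576 = 20549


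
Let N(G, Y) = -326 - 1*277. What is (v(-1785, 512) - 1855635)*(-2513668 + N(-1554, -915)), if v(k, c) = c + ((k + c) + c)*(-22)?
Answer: 4622188035251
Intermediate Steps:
N(G, Y) = -603 (N(G, Y) = -326 - 277 = -603)
v(k, c) = -43*c - 22*k (v(k, c) = c + ((c + k) + c)*(-22) = c + (k + 2*c)*(-22) = c + (-44*c - 22*k) = -43*c - 22*k)
(v(-1785, 512) - 1855635)*(-2513668 + N(-1554, -915)) = ((-43*512 - 22*(-1785)) - 1855635)*(-2513668 - 603) = ((-22016 + 39270) - 1855635)*(-2514271) = (17254 - 1855635)*(-2514271) = -1838381*(-2514271) = 4622188035251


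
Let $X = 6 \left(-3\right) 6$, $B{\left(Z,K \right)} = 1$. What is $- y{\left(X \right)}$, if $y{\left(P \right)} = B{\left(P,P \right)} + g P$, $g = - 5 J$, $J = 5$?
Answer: $-2701$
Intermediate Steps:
$g = -25$ ($g = \left(-5\right) 5 = -25$)
$X = -108$ ($X = \left(-18\right) 6 = -108$)
$y{\left(P \right)} = 1 - 25 P$
$- y{\left(X \right)} = - (1 - -2700) = - (1 + 2700) = \left(-1\right) 2701 = -2701$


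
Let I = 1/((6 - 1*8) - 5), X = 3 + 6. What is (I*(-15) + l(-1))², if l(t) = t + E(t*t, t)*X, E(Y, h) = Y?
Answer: 5041/49 ≈ 102.88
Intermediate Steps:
X = 9
l(t) = t + 9*t² (l(t) = t + (t*t)*9 = t + t²*9 = t + 9*t²)
I = -⅐ (I = 1/((6 - 8) - 5) = 1/(-2 - 5) = 1/(-7) = -⅐ ≈ -0.14286)
(I*(-15) + l(-1))² = (-⅐*(-15) - (1 + 9*(-1)))² = (15/7 - (1 - 9))² = (15/7 - 1*(-8))² = (15/7 + 8)² = (71/7)² = 5041/49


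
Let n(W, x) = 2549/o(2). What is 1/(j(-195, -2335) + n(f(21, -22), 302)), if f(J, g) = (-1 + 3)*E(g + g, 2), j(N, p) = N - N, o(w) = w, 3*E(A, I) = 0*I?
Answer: 2/2549 ≈ 0.00078462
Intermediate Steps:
E(A, I) = 0 (E(A, I) = (0*I)/3 = (⅓)*0 = 0)
j(N, p) = 0
f(J, g) = 0 (f(J, g) = (-1 + 3)*0 = 2*0 = 0)
n(W, x) = 2549/2
1/(j(-195, -2335) + n(f(21, -22), 302)) = 1/(0 + 2549/2) = 1/(2549/2) = 2/2549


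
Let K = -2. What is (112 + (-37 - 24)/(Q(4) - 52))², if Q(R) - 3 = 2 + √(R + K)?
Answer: 62525510043/4870849 + 30506222*√2/4870849 ≈ 12846.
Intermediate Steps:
Q(R) = 5 + √(-2 + R) (Q(R) = 3 + (2 + √(R - 2)) = 3 + (2 + √(-2 + R)) = 5 + √(-2 + R))
(112 + (-37 - 24)/(Q(4) - 52))² = (112 + (-37 - 24)/((5 + √(-2 + 4)) - 52))² = (112 - 61/((5 + √2) - 52))² = (112 - 61/(-47 + √2))²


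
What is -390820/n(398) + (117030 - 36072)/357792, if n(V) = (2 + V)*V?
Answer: -132233079/59333840 ≈ -2.2286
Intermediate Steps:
n(V) = V*(2 + V)
-390820/n(398) + (117030 - 36072)/357792 = -390820*1/(398*(2 + 398)) + (117030 - 36072)/357792 = -390820/(398*400) + 80958*(1/357792) = -390820/159200 + 13493/59632 = -390820*1/159200 + 13493/59632 = -19541/7960 + 13493/59632 = -132233079/59333840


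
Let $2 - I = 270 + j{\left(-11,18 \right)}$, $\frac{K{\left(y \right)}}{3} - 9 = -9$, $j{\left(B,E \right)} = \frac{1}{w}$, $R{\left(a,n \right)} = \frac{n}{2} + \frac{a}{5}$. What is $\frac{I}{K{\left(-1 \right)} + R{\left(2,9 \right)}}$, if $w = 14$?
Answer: $- \frac{18765}{343} \approx -54.708$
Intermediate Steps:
$R{\left(a,n \right)} = \frac{n}{2} + \frac{a}{5}$ ($R{\left(a,n \right)} = n \frac{1}{2} + a \frac{1}{5} = \frac{n}{2} + \frac{a}{5}$)
$j{\left(B,E \right)} = \frac{1}{14}$
$K{\left(y \right)} = 0$ ($K{\left(y \right)} = 27 + 3 \left(-9\right) = 27 - 27 = 0$)
$I = - \frac{3753}{14}$ ($I = 2 - \left(270 + \frac{1}{14}\right) = 2 - \frac{3781}{14} = - \frac{3753}{14} \approx -268.07$)
$\frac{I}{K{\left(-1 \right)} + R{\left(2,9 \right)}} = \frac{1}{0 + \left(\frac{1}{2} \cdot 9 + \frac{1}{5} \cdot 2\right)} \left(- \frac{3753}{14}\right) = \frac{1}{0 + \left(\frac{9}{2} + \frac{2}{5}\right)} \left(- \frac{3753}{14}\right) = \frac{1}{0 + \frac{49}{10}} \left(- \frac{3753}{14}\right) = \frac{1}{\frac{49}{10}} \left(- \frac{3753}{14}\right) = \frac{10}{49} \left(- \frac{3753}{14}\right) = - \frac{18765}{343}$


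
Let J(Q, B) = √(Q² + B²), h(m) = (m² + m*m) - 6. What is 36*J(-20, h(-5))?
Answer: 144*√146 ≈ 1740.0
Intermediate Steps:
h(m) = -6 + 2*m² (h(m) = (m² + m²) - 6 = 2*m² - 6 = -6 + 2*m²)
J(Q, B) = √(B² + Q²)
36*J(-20, h(-5)) = 36*√((-6 + 2*(-5)²)² + (-20)²) = 36*√((-6 + 2*25)² + 400) = 36*√((-6 + 50)² + 400) = 36*√(44² + 400) = 36*√(1936 + 400) = 36*√2336 = 36*(4*√146) = 144*√146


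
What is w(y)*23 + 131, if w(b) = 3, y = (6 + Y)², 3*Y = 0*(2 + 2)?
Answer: 200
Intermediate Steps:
Y = 0 (Y = (0*(2 + 2))/3 = (0*4)/3 = (⅓)*0 = 0)
y = 36 (y = (6 + 0)² = 6² = 36)
w(y)*23 + 131 = 3*23 + 131 = 69 + 131 = 200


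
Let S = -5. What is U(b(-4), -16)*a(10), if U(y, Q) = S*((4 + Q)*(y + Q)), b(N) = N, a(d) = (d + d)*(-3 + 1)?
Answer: 48000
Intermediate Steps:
a(d) = -4*d (a(d) = (2*d)*(-2) = -4*d)
U(y, Q) = -5*(4 + Q)*(Q + y) (U(y, Q) = -5*(4 + Q)*(y + Q) = -5*(4 + Q)*(Q + y))
U(b(-4), -16)*a(10) = (-20*(-16) - 20*(-4) - 5*(-16)² - 5*(-16)*(-4))*(-4*10) = (320 + 80 - 5*256 - 320)*(-40) = (320 + 80 - 1280 - 320)*(-40) = -1200*(-40) = 48000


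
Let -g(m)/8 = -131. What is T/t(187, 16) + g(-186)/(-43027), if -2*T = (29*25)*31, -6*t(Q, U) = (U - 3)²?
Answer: 2900918363/7271563 ≈ 398.94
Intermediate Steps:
t(Q, U) = -(-3 + U)²/6 (t(Q, U) = -(U - 3)²/6 = -(-3 + U)²/6)
g(m) = 1048 (g(m) = -8*(-131) = 1048)
T = -22475/2 (T = -29*25*31/2 = -725*31/2 = -½*22475 = -22475/2 ≈ -11238.)
T/t(187, 16) + g(-186)/(-43027) = -22475*(-6/(-3 + 16)²)/2 + 1048/(-43027) = -22475/(2*((-⅙*13²))) + 1048*(-1/43027) = -22475/(2*((-⅙*169))) - 1048/43027 = -22475/(2*(-169/6)) - 1048/43027 = -22475/2*(-6/169) - 1048/43027 = 67425/169 - 1048/43027 = 2900918363/7271563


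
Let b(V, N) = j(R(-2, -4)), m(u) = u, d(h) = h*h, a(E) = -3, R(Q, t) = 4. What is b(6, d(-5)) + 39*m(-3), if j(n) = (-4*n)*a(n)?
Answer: -69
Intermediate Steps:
d(h) = h**2
j(n) = 12*n (j(n) = -4*n*(-3) = 12*n)
b(V, N) = 48 (b(V, N) = 12*4 = 48)
b(6, d(-5)) + 39*m(-3) = 48 + 39*(-3) = 48 - 117 = -69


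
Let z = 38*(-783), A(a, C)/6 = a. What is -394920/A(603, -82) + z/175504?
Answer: -1928269157/17638152 ≈ -109.32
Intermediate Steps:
A(a, C) = 6*a
z = -29754
-394920/A(603, -82) + z/175504 = -394920/(6*603) - 29754/175504 = -394920/3618 - 29754*1/175504 = -394920*1/3618 - 14877/87752 = -21940/201 - 14877/87752 = -1928269157/17638152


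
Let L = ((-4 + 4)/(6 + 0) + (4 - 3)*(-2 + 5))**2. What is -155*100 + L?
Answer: -15491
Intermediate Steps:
L = 9 (L = (0/6 + 1*3)**2 = (0*(1/6) + 3)**2 = (0 + 3)**2 = 3**2 = 9)
-155*100 + L = -155*100 + 9 = -15500 + 9 = -15491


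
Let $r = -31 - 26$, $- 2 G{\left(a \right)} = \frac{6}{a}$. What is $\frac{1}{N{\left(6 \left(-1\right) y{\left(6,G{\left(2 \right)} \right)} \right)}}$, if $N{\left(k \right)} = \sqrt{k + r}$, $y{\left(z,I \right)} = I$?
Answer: $- \frac{i \sqrt{3}}{12} \approx - 0.14434 i$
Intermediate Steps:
$G{\left(a \right)} = - \frac{3}{a}$ ($G{\left(a \right)} = - \frac{6 \frac{1}{a}}{2} = - \frac{3}{a}$)
$r = -57$
$N{\left(k \right)} = \sqrt{-57 + k}$ ($N{\left(k \right)} = \sqrt{k - 57} = \sqrt{-57 + k}$)
$\frac{1}{N{\left(6 \left(-1\right) y{\left(6,G{\left(2 \right)} \right)} \right)}} = \frac{1}{\sqrt{-57 + 6 \left(-1\right) \left(- \frac{3}{2}\right)}} = \frac{1}{\sqrt{-57 - 6 \left(\left(-3\right) \frac{1}{2}\right)}} = \frac{1}{\sqrt{-57 - -9}} = \frac{1}{\sqrt{-57 + 9}} = \frac{1}{\sqrt{-48}} = \frac{1}{4 i \sqrt{3}} = - \frac{i \sqrt{3}}{12}$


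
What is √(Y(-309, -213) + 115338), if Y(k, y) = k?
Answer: 3*√12781 ≈ 339.16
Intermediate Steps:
√(Y(-309, -213) + 115338) = √(-309 + 115338) = √115029 = 3*√12781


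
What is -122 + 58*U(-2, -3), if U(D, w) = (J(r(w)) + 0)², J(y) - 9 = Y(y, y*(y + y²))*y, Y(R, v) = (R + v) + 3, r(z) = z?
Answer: 230080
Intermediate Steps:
Y(R, v) = 3 + R + v
J(y) = 9 + y*(3 + y + y*(y + y²)) (J(y) = 9 + (3 + y + y*(y + y²))*y = 9 + y*(3 + y + y*(y + y²)))
U(D, w) = (9 + w*(3 + w + w²*(1 + w)))² (U(D, w) = ((9 + w*(3 + w + w²*(1 + w))) + 0)² = (9 + w*(3 + w + w²*(1 + w)))²)
-122 + 58*U(-2, -3) = -122 + 58*(9 - 3*(3 - 3 + (-3)²*(1 - 3)))² = -122 + 58*(9 - 3*(3 - 3 + 9*(-2)))² = -122 + 58*(9 - 3*(3 - 3 - 18))² = -122 + 58*(9 - 3*(-18))² = -122 + 58*(9 + 54)² = -122 + 58*63² = -122 + 58*3969 = -122 + 230202 = 230080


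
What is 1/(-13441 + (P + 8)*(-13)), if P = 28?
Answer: -1/13909 ≈ -7.1896e-5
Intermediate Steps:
1/(-13441 + (P + 8)*(-13)) = 1/(-13441 + (28 + 8)*(-13)) = 1/(-13441 + 36*(-13)) = 1/(-13441 - 468) = 1/(-13909) = -1/13909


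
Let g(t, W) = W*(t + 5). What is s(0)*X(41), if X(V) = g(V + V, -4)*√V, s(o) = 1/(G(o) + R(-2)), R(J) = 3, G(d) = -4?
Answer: 348*√41 ≈ 2228.3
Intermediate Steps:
g(t, W) = W*(5 + t)
s(o) = -1 (s(o) = 1/(-4 + 3) = 1/(-1) = -1)
X(V) = √V*(-20 - 8*V) (X(V) = (-4*(5 + (V + V)))*√V = (-4*(5 + 2*V))*√V = (-20 - 8*V)*√V = √V*(-20 - 8*V))
s(0)*X(41) = -√41*(-20 - 8*41) = -√41*(-20 - 328) = -√41*(-348) = -(-348)*√41 = 348*√41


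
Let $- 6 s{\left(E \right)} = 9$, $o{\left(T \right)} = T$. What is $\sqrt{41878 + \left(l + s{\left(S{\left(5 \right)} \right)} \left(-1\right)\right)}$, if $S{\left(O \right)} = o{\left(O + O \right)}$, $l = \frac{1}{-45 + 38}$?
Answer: $\frac{\sqrt{8208354}}{14} \approx 204.64$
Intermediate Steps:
$l = - \frac{1}{7}$ ($l = \frac{1}{-7} = - \frac{1}{7} \approx -0.14286$)
$S{\left(O \right)} = 2 O$ ($S{\left(O \right)} = O + O = 2 O$)
$s{\left(E \right)} = - \frac{3}{2}$ ($s{\left(E \right)} = \left(- \frac{1}{6}\right) 9 = - \frac{3}{2}$)
$\sqrt{41878 + \left(l + s{\left(S{\left(5 \right)} \right)} \left(-1\right)\right)} = \sqrt{41878 - - \frac{19}{14}} = \sqrt{41878 + \left(- \frac{1}{7} + \frac{3}{2}\right)} = \sqrt{41878 + \frac{19}{14}} = \sqrt{\frac{586311}{14}} = \frac{\sqrt{8208354}}{14}$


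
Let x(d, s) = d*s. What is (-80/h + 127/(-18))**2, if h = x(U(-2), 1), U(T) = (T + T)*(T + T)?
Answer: 47089/324 ≈ 145.34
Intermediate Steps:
U(T) = 4*T**2 (U(T) = (2*T)*(2*T) = 4*T**2)
h = 16 (h = (4*(-2)**2)*1 = (4*4)*1 = 16*1 = 16)
(-80/h + 127/(-18))**2 = (-80/16 + 127/(-18))**2 = (-80*1/16 + 127*(-1/18))**2 = (-5 - 127/18)**2 = (-217/18)**2 = 47089/324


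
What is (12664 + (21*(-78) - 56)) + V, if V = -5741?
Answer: 5229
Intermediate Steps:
(12664 + (21*(-78) - 56)) + V = (12664 + (21*(-78) - 56)) - 5741 = (12664 + (-1638 - 56)) - 5741 = (12664 - 1694) - 5741 = 10970 - 5741 = 5229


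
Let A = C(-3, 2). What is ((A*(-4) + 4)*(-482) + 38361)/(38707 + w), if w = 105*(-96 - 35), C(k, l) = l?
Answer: 40289/24952 ≈ 1.6147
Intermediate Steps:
w = -13755 (w = 105*(-131) = -13755)
A = 2
((A*(-4) + 4)*(-482) + 38361)/(38707 + w) = ((2*(-4) + 4)*(-482) + 38361)/(38707 - 13755) = ((-8 + 4)*(-482) + 38361)/24952 = (-4*(-482) + 38361)*(1/24952) = (1928 + 38361)*(1/24952) = 40289*(1/24952) = 40289/24952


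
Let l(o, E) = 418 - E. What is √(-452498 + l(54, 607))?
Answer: I*√452687 ≈ 672.82*I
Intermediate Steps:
√(-452498 + l(54, 607)) = √(-452498 + (418 - 1*607)) = √(-452498 + (418 - 607)) = √(-452498 - 189) = √(-452687) = I*√452687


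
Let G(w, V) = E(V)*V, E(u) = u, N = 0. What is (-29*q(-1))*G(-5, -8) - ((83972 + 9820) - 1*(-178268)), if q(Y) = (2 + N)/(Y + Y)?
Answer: -270204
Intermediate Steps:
q(Y) = 1/Y (q(Y) = (2 + 0)/(Y + Y) = 2/((2*Y)) = 2*(1/(2*Y)) = 1/Y)
G(w, V) = V**2 (G(w, V) = V*V = V**2)
(-29*q(-1))*G(-5, -8) - ((83972 + 9820) - 1*(-178268)) = -29/(-1)*(-8)**2 - ((83972 + 9820) - 1*(-178268)) = -29*(-1)*64 - (93792 + 178268) = 29*64 - 1*272060 = 1856 - 272060 = -270204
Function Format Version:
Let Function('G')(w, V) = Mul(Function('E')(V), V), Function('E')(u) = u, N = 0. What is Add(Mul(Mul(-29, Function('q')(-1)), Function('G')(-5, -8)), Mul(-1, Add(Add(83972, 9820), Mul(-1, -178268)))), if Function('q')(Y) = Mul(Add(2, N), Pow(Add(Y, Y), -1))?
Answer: -270204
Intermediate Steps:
Function('q')(Y) = Pow(Y, -1) (Function('q')(Y) = Mul(Add(2, 0), Pow(Add(Y, Y), -1)) = Mul(2, Pow(Mul(2, Y), -1)) = Mul(2, Mul(Rational(1, 2), Pow(Y, -1))) = Pow(Y, -1))
Function('G')(w, V) = Pow(V, 2) (Function('G')(w, V) = Mul(V, V) = Pow(V, 2))
Add(Mul(Mul(-29, Function('q')(-1)), Function('G')(-5, -8)), Mul(-1, Add(Add(83972, 9820), Mul(-1, -178268)))) = Add(Mul(Mul(-29, Pow(-1, -1)), Pow(-8, 2)), Mul(-1, Add(Add(83972, 9820), Mul(-1, -178268)))) = Add(Mul(Mul(-29, -1), 64), Mul(-1, Add(93792, 178268))) = Add(Mul(29, 64), Mul(-1, 272060)) = Add(1856, -272060) = -270204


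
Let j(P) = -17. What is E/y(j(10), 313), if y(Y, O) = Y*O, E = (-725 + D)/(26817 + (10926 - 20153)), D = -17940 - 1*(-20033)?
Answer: -684/46798195 ≈ -1.4616e-5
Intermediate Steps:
D = 2093 (D = -17940 + 20033 = 2093)
E = 684/8795 (E = (-725 + 2093)/(26817 + (10926 - 20153)) = 1368/(26817 - 9227) = 1368/17590 = 1368*(1/17590) = 684/8795 ≈ 0.077771)
y(Y, O) = O*Y
E/y(j(10), 313) = 684/(8795*((313*(-17)))) = (684/8795)/(-5321) = (684/8795)*(-1/5321) = -684/46798195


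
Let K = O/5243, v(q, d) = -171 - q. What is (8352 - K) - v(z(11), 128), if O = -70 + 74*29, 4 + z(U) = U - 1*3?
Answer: 44704985/5243 ≈ 8526.6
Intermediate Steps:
z(U) = -7 + U (z(U) = -4 + (U - 1*3) = -4 + (U - 3) = -4 + (-3 + U) = -7 + U)
O = 2076 (O = -70 + 2146 = 2076)
K = 2076/5243 ≈ 0.39596
(8352 - K) - v(z(11), 128) = (8352 - 1*2076/5243) - (-171 - (-7 + 11)) = (8352 - 2076/5243) - (-171 - 1*4) = 43787460/5243 - (-171 - 4) = 43787460/5243 - 1*(-175) = 43787460/5243 + 175 = 44704985/5243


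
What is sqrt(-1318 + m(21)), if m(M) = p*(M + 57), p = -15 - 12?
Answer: 4*I*sqrt(214) ≈ 58.515*I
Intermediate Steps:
p = -27
m(M) = -1539 - 27*M (m(M) = -27*(M + 57) = -27*(57 + M) = -1539 - 27*M)
sqrt(-1318 + m(21)) = sqrt(-1318 + (-1539 - 27*21)) = sqrt(-1318 + (-1539 - 567)) = sqrt(-1318 - 2106) = sqrt(-3424) = 4*I*sqrt(214)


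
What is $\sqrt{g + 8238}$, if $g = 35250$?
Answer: $12 \sqrt{302} \approx 208.54$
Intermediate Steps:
$\sqrt{g + 8238} = \sqrt{35250 + 8238} = \sqrt{43488} = 12 \sqrt{302}$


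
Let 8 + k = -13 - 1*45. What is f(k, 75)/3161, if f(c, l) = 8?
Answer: 8/3161 ≈ 0.0025308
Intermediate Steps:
k = -66 (k = -8 + (-13 - 1*45) = -8 + (-13 - 45) = -8 - 58 = -66)
f(k, 75)/3161 = 8/3161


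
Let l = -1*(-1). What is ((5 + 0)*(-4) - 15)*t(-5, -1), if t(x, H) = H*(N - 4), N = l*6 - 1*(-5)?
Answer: 245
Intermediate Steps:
l = 1
N = 11 (N = 1*6 - 1*(-5) = 6 + 5 = 11)
t(x, H) = 7*H (t(x, H) = H*(11 - 4) = H*7 = 7*H)
((5 + 0)*(-4) - 15)*t(-5, -1) = ((5 + 0)*(-4) - 15)*(7*(-1)) = (5*(-4) - 15)*(-7) = (-20 - 15)*(-7) = -35*(-7) = 245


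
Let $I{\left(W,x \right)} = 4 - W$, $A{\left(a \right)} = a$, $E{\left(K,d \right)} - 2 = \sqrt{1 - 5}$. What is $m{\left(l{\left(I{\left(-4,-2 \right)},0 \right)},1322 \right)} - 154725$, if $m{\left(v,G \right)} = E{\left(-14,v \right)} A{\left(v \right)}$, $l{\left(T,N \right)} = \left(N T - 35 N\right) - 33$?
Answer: $-154791 - 66 i \approx -1.5479 \cdot 10^{5} - 66.0 i$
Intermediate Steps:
$E{\left(K,d \right)} = 2 + 2 i$ ($E{\left(K,d \right)} = 2 + \sqrt{1 - 5} = 2 + \sqrt{-4} = 2 + 2 i$)
$l{\left(T,N \right)} = -33 - 35 N + N T$ ($l{\left(T,N \right)} = \left(- 35 N + N T\right) - 33 = -33 - 35 N + N T$)
$m{\left(v,G \right)} = v \left(2 + 2 i\right)$ ($m{\left(v,G \right)} = \left(2 + 2 i\right) v = v \left(2 + 2 i\right)$)
$m{\left(l{\left(I{\left(-4,-2 \right)},0 \right)},1322 \right)} - 154725 = 2 \left(-33 - 0 + 0 \left(4 - -4\right)\right) \left(1 + i\right) - 154725 = 2 \left(-33 + 0 + 0 \left(4 + 4\right)\right) \left(1 + i\right) - 154725 = 2 \left(-33 + 0 + 0 \cdot 8\right) \left(1 + i\right) - 154725 = 2 \left(-33 + 0 + 0\right) \left(1 + i\right) - 154725 = 2 \left(-33\right) \left(1 + i\right) - 154725 = \left(-66 - 66 i\right) - 154725 = -154791 - 66 i$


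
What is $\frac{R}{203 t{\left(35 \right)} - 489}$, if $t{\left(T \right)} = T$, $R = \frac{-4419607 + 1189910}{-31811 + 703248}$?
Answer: $- \frac{3229697}{4442227192} \approx -0.00072704$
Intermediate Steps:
$R = - \frac{3229697}{671437} \approx -4.8101$
$\frac{R}{203 t{\left(35 \right)} - 489} = - \frac{3229697}{671437 \left(203 \cdot 35 - 489\right)} = - \frac{3229697}{671437 \left(7105 - 489\right)} = - \frac{3229697}{671437 \cdot 6616} = \left(- \frac{3229697}{671437}\right) \frac{1}{6616} = - \frac{3229697}{4442227192}$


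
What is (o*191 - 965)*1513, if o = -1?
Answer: -1749028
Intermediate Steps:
(o*191 - 965)*1513 = (-1*191 - 965)*1513 = (-191 - 965)*1513 = -1156*1513 = -1749028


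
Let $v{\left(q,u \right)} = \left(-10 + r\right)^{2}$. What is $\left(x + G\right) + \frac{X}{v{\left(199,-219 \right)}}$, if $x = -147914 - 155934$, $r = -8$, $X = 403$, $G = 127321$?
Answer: $- \frac{57194345}{324} \approx -1.7653 \cdot 10^{5}$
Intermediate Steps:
$v{\left(q,u \right)} = 324$ ($v{\left(q,u \right)} = \left(-10 - 8\right)^{2} = \left(-18\right)^{2} = 324$)
$x = -303848$
$\left(x + G\right) + \frac{X}{v{\left(199,-219 \right)}} = \left(-303848 + 127321\right) + \frac{403}{324} = -176527 + 403 \cdot \frac{1}{324} = -176527 + \frac{403}{324} = - \frac{57194345}{324}$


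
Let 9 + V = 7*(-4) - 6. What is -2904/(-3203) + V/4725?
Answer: 13583671/15134175 ≈ 0.89755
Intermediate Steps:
V = -43 (V = -9 + (7*(-4) - 6) = -9 + (-28 - 6) = -9 - 34 = -43)
-2904/(-3203) + V/4725 = -2904/(-3203) - 43/4725 = -2904*(-1/3203) - 43*1/4725 = 2904/3203 - 43/4725 = 13583671/15134175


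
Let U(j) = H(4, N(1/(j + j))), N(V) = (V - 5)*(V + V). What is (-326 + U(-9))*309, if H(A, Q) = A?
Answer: -99498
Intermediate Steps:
N(V) = 2*V*(-5 + V) (N(V) = (-5 + V)*(2*V) = 2*V*(-5 + V))
U(j) = 4
(-326 + U(-9))*309 = (-326 + 4)*309 = -322*309 = -99498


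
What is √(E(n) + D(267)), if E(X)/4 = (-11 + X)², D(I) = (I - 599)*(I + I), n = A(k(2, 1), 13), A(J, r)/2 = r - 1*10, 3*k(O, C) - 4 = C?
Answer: 2*I*√44297 ≈ 420.94*I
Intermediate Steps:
k(O, C) = 4/3 + C/3
A(J, r) = -20 + 2*r (A(J, r) = 2*(r - 1*10) = 2*(r - 10) = 2*(-10 + r) = -20 + 2*r)
n = 6 (n = -20 + 2*13 = -20 + 26 = 6)
D(I) = 2*I*(-599 + I) (D(I) = (-599 + I)*(2*I) = 2*I*(-599 + I))
E(X) = 4*(-11 + X)²
√(E(n) + D(267)) = √(4*(-11 + 6)² + 2*267*(-599 + 267)) = √(4*(-5)² + 2*267*(-332)) = √(4*25 - 177288) = √(100 - 177288) = √(-177188) = 2*I*√44297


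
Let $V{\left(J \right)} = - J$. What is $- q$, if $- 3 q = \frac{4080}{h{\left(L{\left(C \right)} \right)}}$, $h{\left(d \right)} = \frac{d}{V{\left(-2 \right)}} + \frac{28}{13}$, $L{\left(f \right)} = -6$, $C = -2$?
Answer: $- \frac{17680}{11} \approx -1607.3$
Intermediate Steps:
$h{\left(d \right)} = \frac{28}{13} + \frac{d}{2}$ ($h{\left(d \right)} = \frac{d}{\left(-1\right) \left(-2\right)} + \frac{28}{13} = \frac{d}{2} + 28 \cdot \frac{1}{13} = d \frac{1}{2} + \frac{28}{13} = \frac{d}{2} + \frac{28}{13} = \frac{28}{13} + \frac{d}{2}$)
$q = \frac{17680}{11}$ ($q = - \frac{4080 \frac{1}{\frac{28}{13} + \frac{1}{2} \left(-6\right)}}{3} = - \frac{4080 \frac{1}{\frac{28}{13} - 3}}{3} = - \frac{4080 \frac{1}{- \frac{11}{13}}}{3} = - \frac{4080 \left(- \frac{13}{11}\right)}{3} = \left(- \frac{1}{3}\right) \left(- \frac{53040}{11}\right) = \frac{17680}{11} \approx 1607.3$)
$- q = \left(-1\right) \frac{17680}{11} = - \frac{17680}{11}$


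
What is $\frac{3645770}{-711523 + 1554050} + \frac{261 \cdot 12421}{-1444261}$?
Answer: $\frac{362010164669}{173832698221} \approx 2.0825$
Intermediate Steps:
$\frac{3645770}{-711523 + 1554050} + \frac{261 \cdot 12421}{-1444261} = \frac{3645770}{842527} + 3241881 \left(- \frac{1}{1444261}\right) = 3645770 \cdot \frac{1}{842527} - \frac{3241881}{1444261} = \frac{3645770}{842527} - \frac{3241881}{1444261} = \frac{362010164669}{173832698221}$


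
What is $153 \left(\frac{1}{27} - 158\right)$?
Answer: $- \frac{72505}{3} \approx -24168.0$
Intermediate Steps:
$153 \left(\frac{1}{27} - 158\right) = 153 \left(- \frac{4265}{27}\right) = - \frac{72505}{3}$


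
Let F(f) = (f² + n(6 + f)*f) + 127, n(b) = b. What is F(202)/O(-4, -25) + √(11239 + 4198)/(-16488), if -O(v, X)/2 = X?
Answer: 82947/50 - √15437/16488 ≈ 1658.9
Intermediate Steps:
O(v, X) = -2*X
F(f) = 127 + f² + f*(6 + f) (F(f) = (f² + (6 + f)*f) + 127 = (f² + f*(6 + f)) + 127 = 127 + f² + f*(6 + f))
F(202)/O(-4, -25) + √(11239 + 4198)/(-16488) = (127 + 202² + 202*(6 + 202))/((-2*(-25))) + √(11239 + 4198)/(-16488) = (127 + 40804 + 202*208)/50 + √15437*(-1/16488) = (127 + 40804 + 42016)*(1/50) - √15437/16488 = 82947*(1/50) - √15437/16488 = 82947/50 - √15437/16488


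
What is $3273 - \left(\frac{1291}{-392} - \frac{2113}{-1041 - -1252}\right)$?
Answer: $\frac{271817073}{82712} \approx 3286.3$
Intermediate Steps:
$3273 - \left(\frac{1291}{-392} - \frac{2113}{-1041 - -1252}\right) = 3273 - \left(1291 \left(- \frac{1}{392}\right) - \frac{2113}{-1041 + 1252}\right) = 3273 - \left(- \frac{1291}{392} - \frac{2113}{211}\right) = 3273 - - \frac{1100697}{82712} = 3273 + \frac{1100697}{82712} = \frac{271817073}{82712}$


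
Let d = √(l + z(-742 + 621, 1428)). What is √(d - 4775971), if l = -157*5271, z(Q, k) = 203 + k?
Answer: √(-4775971 + 2*I*√206479) ≈ 0.21 + 2185.4*I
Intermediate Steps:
l = -827547
d = 2*I*√206479 (d = √(-827547 + (203 + 1428)) = √(-827547 + 1631) = √(-825916) = 2*I*√206479 ≈ 908.8*I)
√(d - 4775971) = √(2*I*√206479 - 4775971) = √(-4775971 + 2*I*√206479)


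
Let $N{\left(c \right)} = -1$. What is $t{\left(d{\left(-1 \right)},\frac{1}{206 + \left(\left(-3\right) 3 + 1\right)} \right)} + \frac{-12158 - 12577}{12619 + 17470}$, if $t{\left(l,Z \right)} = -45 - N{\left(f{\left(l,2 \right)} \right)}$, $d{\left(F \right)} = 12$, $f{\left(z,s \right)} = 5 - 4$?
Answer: $- \frac{1348651}{30089} \approx -44.822$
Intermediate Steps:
$f{\left(z,s \right)} = 1$ ($f{\left(z,s \right)} = 5 - 4 = 1$)
$t{\left(l,Z \right)} = -44$ ($t{\left(l,Z \right)} = -45 - -1 = -45 + 1 = -44$)
$t{\left(d{\left(-1 \right)},\frac{1}{206 + \left(\left(-3\right) 3 + 1\right)} \right)} + \frac{-12158 - 12577}{12619 + 17470} = -44 + \frac{-12158 - 12577}{12619 + 17470} = -44 - \frac{24735}{30089} = - \frac{1348651}{30089}$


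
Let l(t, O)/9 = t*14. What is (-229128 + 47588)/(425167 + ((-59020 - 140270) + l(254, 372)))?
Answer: -181540/257881 ≈ -0.70397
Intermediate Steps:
l(t, O) = 126*t (l(t, O) = 9*(t*14) = 9*(14*t) = 126*t)
(-229128 + 47588)/(425167 + ((-59020 - 140270) + l(254, 372))) = (-229128 + 47588)/(425167 + ((-59020 - 140270) + 126*254)) = -181540/(425167 + (-199290 + 32004)) = -181540/(425167 - 167286) = -181540/257881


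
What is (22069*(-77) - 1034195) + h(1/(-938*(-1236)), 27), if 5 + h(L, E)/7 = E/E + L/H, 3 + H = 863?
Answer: -389355683159039/142436640 ≈ -2.7335e+6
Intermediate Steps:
H = 860 (H = -3 + 863 = 860)
h(L, E) = -28 + 7*L/860 (h(L, E) = -35 + 7*(E/E + L/860) = -35 + 7*(1 + L*(1/860)) = -35 + 7*(1 + L/860) = -35 + (7 + 7*L/860) = -28 + 7*L/860)
(22069*(-77) - 1034195) + h(1/(-938*(-1236)), 27) = (22069*(-77) - 1034195) + (-28 + 7*(1/(-938*(-1236)))/860) = (-1699313 - 1034195) + (-28 + 7*(-1/938*(-1/1236))/860) = -2733508 + (-28 + (7/860)*(1/1159368)) = -2733508 + (-28 + 1/142436640) = -2733508 - 3988225919/142436640 = -389355683159039/142436640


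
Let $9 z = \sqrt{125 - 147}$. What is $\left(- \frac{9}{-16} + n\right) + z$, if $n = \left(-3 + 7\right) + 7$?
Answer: $\frac{185}{16} + \frac{i \sqrt{22}}{9} \approx 11.563 + 0.52116 i$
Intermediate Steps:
$z = \frac{i \sqrt{22}}{9}$ ($z = \frac{\sqrt{125 - 147}}{9} = \frac{\sqrt{-22}}{9} = \frac{i \sqrt{22}}{9} \approx 0.52116 i$)
$n = 11$ ($n = 4 + 7 = 11$)
$\left(- \frac{9}{-16} + n\right) + z = \left(- \frac{9}{-16} + 11\right) + \frac{i \sqrt{22}}{9} = \left(\left(-9\right) \left(- \frac{1}{16}\right) + 11\right) + \frac{i \sqrt{22}}{9} = \left(\frac{9}{16} + 11\right) + \frac{i \sqrt{22}}{9} = \frac{185}{16} + \frac{i \sqrt{22}}{9}$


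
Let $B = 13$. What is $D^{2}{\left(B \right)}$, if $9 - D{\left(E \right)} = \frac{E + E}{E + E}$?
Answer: $64$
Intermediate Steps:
$D{\left(E \right)} = 8$ ($D{\left(E \right)} = 9 - \frac{E + E}{E + E} = 9 - \frac{2 E}{2 E} = 9 - 2 E \frac{1}{2 E} = 9 - 1 = 8$)
$D^{2}{\left(B \right)} = 8^{2} = 64$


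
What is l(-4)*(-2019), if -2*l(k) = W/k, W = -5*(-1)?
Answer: -10095/8 ≈ -1261.9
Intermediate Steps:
W = 5
l(k) = -5/(2*k)
l(-4)*(-2019) = -5/2/(-4)*(-2019) = -5/2*(-¼)*(-2019) = (5/8)*(-2019) = -10095/8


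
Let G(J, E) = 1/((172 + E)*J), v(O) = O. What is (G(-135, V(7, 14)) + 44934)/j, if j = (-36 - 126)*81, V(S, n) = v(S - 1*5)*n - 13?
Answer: -1134358829/331264890 ≈ -3.4243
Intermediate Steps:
V(S, n) = -13 + n*(-5 + S) (V(S, n) = (S - 1*5)*n - 13 = (S - 5)*n - 13 = (-5 + S)*n - 13 = n*(-5 + S) - 13 = -13 + n*(-5 + S))
G(J, E) = 1/(J*(172 + E))
j = -13122 (j = -162*81 = -13122)
(G(-135, V(7, 14)) + 44934)/j = (1/((-135)*(172 + (-13 + 14*(-5 + 7)))) + 44934)/(-13122) = (-1/(135*(172 + (-13 + 14*2))) + 44934)*(-1/13122) = (-1/(135*(172 + (-13 + 28))) + 44934)*(-1/13122) = (-1/(135*(172 + 15)) + 44934)*(-1/13122) = (-1/135/187 + 44934)*(-1/13122) = (-1/135*1/187 + 44934)*(-1/13122) = (-1/25245 + 44934)*(-1/13122) = (1134358829/25245)*(-1/13122) = -1134358829/331264890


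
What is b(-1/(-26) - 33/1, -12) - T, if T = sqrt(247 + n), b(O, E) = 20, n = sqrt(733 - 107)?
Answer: 20 - sqrt(247 + sqrt(626)) ≈ 3.5070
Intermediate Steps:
n = sqrt(626) ≈ 25.020
T = sqrt(247 + sqrt(626)) ≈ 16.493
b(-1/(-26) - 33/1, -12) - T = 20 - sqrt(247 + sqrt(626))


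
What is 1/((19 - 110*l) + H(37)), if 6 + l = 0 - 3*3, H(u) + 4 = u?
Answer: 1/1702 ≈ 0.00058754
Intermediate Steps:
H(u) = -4 + u
l = -15 (l = -6 + (0 - 3*3) = -6 + (0 - 9) = -6 - 9 = -15)
1/((19 - 110*l) + H(37)) = 1/((19 - 110*(-15)) + (-4 + 37)) = 1/((19 + 1650) + 33) = 1/(1669 + 33) = 1/1702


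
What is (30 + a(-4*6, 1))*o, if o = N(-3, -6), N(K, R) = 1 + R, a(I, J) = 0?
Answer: -150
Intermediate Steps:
o = -5 (o = 1 - 6 = -5)
(30 + a(-4*6, 1))*o = (30 + 0)*(-5) = 30*(-5) = -150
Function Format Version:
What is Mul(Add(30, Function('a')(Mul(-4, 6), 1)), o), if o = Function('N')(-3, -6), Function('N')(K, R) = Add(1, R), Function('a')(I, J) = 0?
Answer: -150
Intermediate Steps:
o = -5 (o = Add(1, -6) = -5)
Mul(Add(30, Function('a')(Mul(-4, 6), 1)), o) = Mul(Add(30, 0), -5) = Mul(30, -5) = -150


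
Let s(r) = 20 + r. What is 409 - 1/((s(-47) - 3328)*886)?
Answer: 1215764771/2972530 ≈ 409.00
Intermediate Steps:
409 - 1/((s(-47) - 3328)*886) = 409 - 1/(((20 - 47) - 3328)*886) = 409 - 1/((-27 - 3328)*886) = 409 - 1/((-3355)*886) = 409 - (-1)/(3355*886) = 409 - 1*(-1/2972530) = 409 + 1/2972530 = 1215764771/2972530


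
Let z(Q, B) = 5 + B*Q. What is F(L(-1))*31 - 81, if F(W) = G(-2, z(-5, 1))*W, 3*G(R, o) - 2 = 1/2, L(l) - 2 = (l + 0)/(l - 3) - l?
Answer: 71/24 ≈ 2.9583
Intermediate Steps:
L(l) = 2 - l + l/(-3 + l) (L(l) = 2 + ((l + 0)/(l - 3) - l) = 2 + (l/(-3 + l) - l) = 2 + (-l + l/(-3 + l)) = 2 - l + l/(-3 + l))
G(R, o) = 5/6 (G(R, o) = 2/3 + (1/3)/2 = 2/3 + (1/3)*(1/2) = 2/3 + 1/6 = 5/6)
F(W) = 5*W/6
F(L(-1))*31 - 81 = (5*((-6 - 1*(-1)**2 + 6*(-1))/(-3 - 1))/6)*31 - 81 = (5*((-6 - 1*1 - 6)/(-4))/6)*31 - 81 = (5*(-(-6 - 1 - 6)/4)/6)*31 - 81 = (5*(-1/4*(-13))/6)*31 - 81 = ((5/6)*(13/4))*31 - 81 = (65/24)*31 - 81 = 2015/24 - 81 = 71/24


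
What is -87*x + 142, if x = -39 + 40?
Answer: 55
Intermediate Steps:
x = 1
-87*x + 142 = -87*1 + 142 = -87 + 142 = 55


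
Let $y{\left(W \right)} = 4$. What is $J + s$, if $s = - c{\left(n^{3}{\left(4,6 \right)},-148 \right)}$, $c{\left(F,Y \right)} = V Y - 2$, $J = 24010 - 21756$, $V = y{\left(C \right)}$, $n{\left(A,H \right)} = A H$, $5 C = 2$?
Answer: $2848$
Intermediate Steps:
$C = \frac{2}{5}$ ($C = \frac{1}{5} \cdot 2 = \frac{2}{5} \approx 0.4$)
$V = 4$
$J = 2254$
$c{\left(F,Y \right)} = -2 + 4 Y$ ($c{\left(F,Y \right)} = 4 Y - 2 = -2 + 4 Y$)
$s = 594$ ($s = - (-2 + 4 \left(-148\right)) = - (-2 - 592) = \left(-1\right) \left(-594\right) = 594$)
$J + s = 2254 + 594 = 2848$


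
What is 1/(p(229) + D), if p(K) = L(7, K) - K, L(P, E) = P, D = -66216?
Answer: -1/66438 ≈ -1.5052e-5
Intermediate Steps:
p(K) = 7 - K
1/(p(229) + D) = 1/((7 - 1*229) - 66216) = 1/((7 - 229) - 66216) = 1/(-222 - 66216) = 1/(-66438) = -1/66438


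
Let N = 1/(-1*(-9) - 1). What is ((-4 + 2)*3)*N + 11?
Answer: 41/4 ≈ 10.250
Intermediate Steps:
N = ⅛ (N = 1/(9 - 1) = 1/8 = ⅛ ≈ 0.12500)
((-4 + 2)*3)*N + 11 = ((-4 + 2)*3)*(⅛) + 11 = -2*3*(⅛) + 11 = -6*⅛ + 11 = -¾ + 11 = 41/4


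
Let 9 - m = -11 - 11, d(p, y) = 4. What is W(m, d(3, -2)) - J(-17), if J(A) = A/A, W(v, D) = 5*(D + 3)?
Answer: 34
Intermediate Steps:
m = 31 (m = 9 - (-11 - 11) = 9 - 1*(-22) = 9 + 22 = 31)
W(v, D) = 15 + 5*D (W(v, D) = 5*(3 + D) = 15 + 5*D)
J(A) = 1
W(m, d(3, -2)) - J(-17) = (15 + 5*4) - 1*1 = (15 + 20) - 1 = 35 - 1 = 34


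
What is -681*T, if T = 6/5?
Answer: -4086/5 ≈ -817.20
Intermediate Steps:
T = 6/5 (T = 6*(1/5) = 6/5 ≈ 1.2000)
-681*T = -681*6/5 = -4086/5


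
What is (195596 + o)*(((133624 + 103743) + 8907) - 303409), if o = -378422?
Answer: 10445763510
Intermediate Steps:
(195596 + o)*(((133624 + 103743) + 8907) - 303409) = (195596 - 378422)*(((133624 + 103743) + 8907) - 303409) = -182826*((237367 + 8907) - 303409) = -182826*(246274 - 303409) = -182826*(-57135) = 10445763510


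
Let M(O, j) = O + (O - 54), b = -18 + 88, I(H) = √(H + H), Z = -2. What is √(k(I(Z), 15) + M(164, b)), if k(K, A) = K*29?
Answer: √(274 + 58*I) ≈ 16.644 + 1.7423*I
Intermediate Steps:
I(H) = √2*√H (I(H) = √(2*H) = √2*√H)
k(K, A) = 29*K
b = 70
M(O, j) = -54 + 2*O (M(O, j) = O + (-54 + O) = -54 + 2*O)
√(k(I(Z), 15) + M(164, b)) = √(29*(√2*√(-2)) + (-54 + 2*164)) = √(29*(√2*(I*√2)) + (-54 + 328)) = √(29*(2*I) + 274) = √(58*I + 274) = √(274 + 58*I)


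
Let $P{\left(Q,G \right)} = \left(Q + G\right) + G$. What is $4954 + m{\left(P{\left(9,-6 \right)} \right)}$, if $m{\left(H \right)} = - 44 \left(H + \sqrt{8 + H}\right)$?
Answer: $5086 - 44 \sqrt{5} \approx 4987.6$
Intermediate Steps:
$P{\left(Q,G \right)} = Q + 2 G$ ($P{\left(Q,G \right)} = \left(G + Q\right) + G = Q + 2 G$)
$m{\left(H \right)} = - 44 H - 44 \sqrt{8 + H}$
$4954 + m{\left(P{\left(9,-6 \right)} \right)} = 4954 - \left(44 \sqrt{8 + \left(9 + 2 \left(-6\right)\right)} + 44 \left(9 + 2 \left(-6\right)\right)\right) = 4954 - \left(44 \sqrt{8 + \left(9 - 12\right)} + 44 \left(9 - 12\right)\right) = 4954 - \left(-132 + 44 \sqrt{8 - 3}\right) = 4954 + \left(132 - 44 \sqrt{5}\right) = 5086 - 44 \sqrt{5}$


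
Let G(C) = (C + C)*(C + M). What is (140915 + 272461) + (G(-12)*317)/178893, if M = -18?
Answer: 8216700112/19877 ≈ 4.1338e+5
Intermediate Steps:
G(C) = 2*C*(-18 + C) (G(C) = (C + C)*(C - 18) = (2*C)*(-18 + C) = 2*C*(-18 + C))
(140915 + 272461) + (G(-12)*317)/178893 = (140915 + 272461) + ((2*(-12)*(-18 - 12))*317)/178893 = 413376 + ((2*(-12)*(-30))*317)*(1/178893) = 413376 + (720*317)*(1/178893) = 413376 + 228240*(1/178893) = 413376 + 25360/19877 = 8216700112/19877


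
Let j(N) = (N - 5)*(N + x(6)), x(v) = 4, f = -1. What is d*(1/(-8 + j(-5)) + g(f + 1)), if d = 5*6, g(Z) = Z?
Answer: 15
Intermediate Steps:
j(N) = (-5 + N)*(4 + N) (j(N) = (N - 5)*(N + 4) = (-5 + N)*(4 + N))
d = 30
d*(1/(-8 + j(-5)) + g(f + 1)) = 30*(1/(-8 + (-20 + (-5)**2 - 1*(-5))) + (-1 + 1)) = 30*(1/(-8 + (-20 + 25 + 5)) + 0) = 30*(1/(-8 + 10) + 0) = 30*(1/2 + 0) = 30*(1/2) = 15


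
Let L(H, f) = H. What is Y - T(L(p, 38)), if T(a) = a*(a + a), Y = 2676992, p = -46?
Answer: 2672760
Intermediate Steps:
T(a) = 2*a² (T(a) = a*(2*a) = 2*a²)
Y - T(L(p, 38)) = 2676992 - 2*(-46)² = 2676992 - 2*2116 = 2676992 - 1*4232 = 2676992 - 4232 = 2672760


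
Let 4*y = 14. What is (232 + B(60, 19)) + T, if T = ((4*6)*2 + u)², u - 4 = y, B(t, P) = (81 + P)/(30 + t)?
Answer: 119281/36 ≈ 3313.4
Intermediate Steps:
B(t, P) = (81 + P)/(30 + t)
y = 7/2 (y = (¼)*14 = 7/2 ≈ 3.5000)
u = 15/2 (u = 4 + 7/2 = 15/2 ≈ 7.5000)
T = 12321/4 (T = ((4*6)*2 + 15/2)² = (24*2 + 15/2)² = (48 + 15/2)² = (111/2)² = 12321/4 ≈ 3080.3)
(232 + B(60, 19)) + T = (232 + (81 + 19)/(30 + 60)) + 12321/4 = (232 + 100/90) + 12321/4 = (232 + (1/90)*100) + 12321/4 = (232 + 10/9) + 12321/4 = 2098/9 + 12321/4 = 119281/36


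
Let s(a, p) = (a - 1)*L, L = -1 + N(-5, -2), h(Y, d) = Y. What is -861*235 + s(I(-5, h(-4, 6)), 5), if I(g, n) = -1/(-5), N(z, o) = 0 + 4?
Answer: -1011687/5 ≈ -2.0234e+5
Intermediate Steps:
N(z, o) = 4
L = 3 (L = -1 + 4 = 3)
I(g, n) = ⅕ (I(g, n) = -1*(-⅕) = ⅕)
s(a, p) = -3 + 3*a (s(a, p) = (a - 1)*3 = (-1 + a)*3 = -3 + 3*a)
-861*235 + s(I(-5, h(-4, 6)), 5) = -861*235 + (-3 + 3*(⅕)) = -202335 + (-3 + ⅗) = -202335 - 12/5 = -1011687/5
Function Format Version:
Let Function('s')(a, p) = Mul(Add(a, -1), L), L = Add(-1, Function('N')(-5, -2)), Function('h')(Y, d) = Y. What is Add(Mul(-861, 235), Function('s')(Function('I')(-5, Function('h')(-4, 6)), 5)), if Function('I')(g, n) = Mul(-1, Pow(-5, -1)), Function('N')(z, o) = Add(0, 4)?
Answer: Rational(-1011687, 5) ≈ -2.0234e+5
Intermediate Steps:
Function('N')(z, o) = 4
L = 3 (L = Add(-1, 4) = 3)
Function('I')(g, n) = Rational(1, 5) (Function('I')(g, n) = Mul(-1, Rational(-1, 5)) = Rational(1, 5))
Function('s')(a, p) = Add(-3, Mul(3, a)) (Function('s')(a, p) = Mul(Add(a, -1), 3) = Mul(Add(-1, a), 3) = Add(-3, Mul(3, a)))
Add(Mul(-861, 235), Function('s')(Function('I')(-5, Function('h')(-4, 6)), 5)) = Add(Mul(-861, 235), Add(-3, Mul(3, Rational(1, 5)))) = Add(-202335, Add(-3, Rational(3, 5))) = Add(-202335, Rational(-12, 5)) = Rational(-1011687, 5)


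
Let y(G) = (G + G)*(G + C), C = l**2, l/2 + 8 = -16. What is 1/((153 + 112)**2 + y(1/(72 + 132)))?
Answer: 20808/1461711817 ≈ 1.4235e-5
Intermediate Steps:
l = -48 (l = -16 + 2*(-16) = -16 - 32 = -48)
C = 2304 (C = (-48)**2 = 2304)
y(G) = 2*G*(2304 + G) (y(G) = (G + G)*(G + 2304) = (2*G)*(2304 + G) = 2*G*(2304 + G))
1/((153 + 112)**2 + y(1/(72 + 132))) = 1/((153 + 112)**2 + 2*(2304 + 1/(72 + 132))/(72 + 132)) = 1/(265**2 + 2*(2304 + 1/204)/204) = 1/(70225 + 2*(1/204)*(2304 + 1/204)) = 1/(70225 + 2*(1/204)*(470017/204)) = 1/(70225 + 470017/20808) = 1/(1461711817/20808) = 20808/1461711817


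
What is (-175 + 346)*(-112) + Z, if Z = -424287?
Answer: -443439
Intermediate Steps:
(-175 + 346)*(-112) + Z = (-175 + 346)*(-112) - 424287 = 171*(-112) - 424287 = -19152 - 424287 = -443439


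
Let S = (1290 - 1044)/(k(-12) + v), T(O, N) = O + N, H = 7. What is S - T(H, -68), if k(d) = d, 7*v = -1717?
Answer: 108139/1801 ≈ 60.044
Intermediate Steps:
v = -1717/7 (v = (⅐)*(-1717) = -1717/7 ≈ -245.29)
T(O, N) = N + O
S = -1722/1801 (S = (1290 - 1044)/(-12 - 1717/7) = 246/(-1801/7) = 246*(-7/1801) = -1722/1801 ≈ -0.95614)
S - T(H, -68) = -1722/1801 - (-68 + 7) = -1722/1801 - 1*(-61) = -1722/1801 + 61 = 108139/1801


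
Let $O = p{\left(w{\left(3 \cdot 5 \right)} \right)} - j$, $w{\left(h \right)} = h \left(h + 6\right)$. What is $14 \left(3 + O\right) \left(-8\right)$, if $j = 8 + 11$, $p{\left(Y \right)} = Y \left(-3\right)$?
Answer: $107632$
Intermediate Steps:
$w{\left(h \right)} = h \left(6 + h\right)$
$p{\left(Y \right)} = - 3 Y$
$j = 19$
$O = -964$ ($O = - 3 \cdot 3 \cdot 5 \left(6 + 3 \cdot 5\right) - 19 = - 3 \cdot 15 \left(6 + 15\right) - 19 = - 3 \cdot 15 \cdot 21 - 19 = \left(-3\right) 315 - 19 = -945 - 19 = -964$)
$14 \left(3 + O\right) \left(-8\right) = 14 \left(3 - 964\right) \left(-8\right) = 14 \left(-961\right) \left(-8\right) = \left(-13454\right) \left(-8\right) = 107632$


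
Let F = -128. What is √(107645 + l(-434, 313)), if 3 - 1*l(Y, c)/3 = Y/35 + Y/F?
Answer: √172289645/40 ≈ 328.15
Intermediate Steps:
l(Y, c) = 9 - 279*Y/4480 (l(Y, c) = 9 - 3*(Y/35 + Y/(-128)) = 9 - 3*(Y*(1/35) + Y*(-1/128)) = 9 - 3*(Y/35 - Y/128) = 9 - 279*Y/4480)
√(107645 + l(-434, 313)) = √(107645 + (9 - 279/4480*(-434))) = √(107645 + (9 + 8649/320)) = √(107645 + 11529/320) = √(34457929/320) = √172289645/40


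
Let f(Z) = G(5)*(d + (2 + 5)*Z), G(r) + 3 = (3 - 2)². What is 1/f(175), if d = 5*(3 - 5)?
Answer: -1/2430 ≈ -0.00041152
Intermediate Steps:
G(r) = -2 (G(r) = -3 + (3 - 2)² = -3 + 1² = -3 + 1 = -2)
d = -10 (d = 5*(-2) = -10)
f(Z) = 20 - 14*Z (f(Z) = -2*(-10 + (2 + 5)*Z) = -2*(-10 + 7*Z) = 20 - 14*Z)
1/f(175) = 1/(20 - 14*175) = 1/(20 - 2450) = 1/(-2430) = -1/2430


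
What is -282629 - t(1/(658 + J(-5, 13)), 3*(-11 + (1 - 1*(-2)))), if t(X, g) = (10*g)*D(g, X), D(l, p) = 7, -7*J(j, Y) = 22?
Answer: -280949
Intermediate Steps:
J(j, Y) = -22/7 (J(j, Y) = -⅐*22 = -22/7)
t(X, g) = 70*g (t(X, g) = (10*g)*7 = 70*g)
-282629 - t(1/(658 + J(-5, 13)), 3*(-11 + (1 - 1*(-2)))) = -282629 - 70*3*(-11 + (1 - 1*(-2))) = -282629 - 70*3*(-11 + (1 + 2)) = -282629 - 70*3*(-11 + 3) = -282629 - 70*3*(-8) = -282629 - 70*(-24) = -282629 - 1*(-1680) = -282629 + 1680 = -280949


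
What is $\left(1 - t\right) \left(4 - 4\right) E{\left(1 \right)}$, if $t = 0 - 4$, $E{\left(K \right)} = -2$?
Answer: $0$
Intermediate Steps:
$t = -4$
$\left(1 - t\right) \left(4 - 4\right) E{\left(1 \right)} = \left(1 - -4\right) \left(4 - 4\right) \left(-2\right) = \left(1 + 4\right) \left(4 - 4\right) \left(-2\right) = 5 \cdot 0 \left(-2\right) = 5 \cdot 0 = 0$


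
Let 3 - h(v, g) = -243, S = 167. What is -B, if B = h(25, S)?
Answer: -246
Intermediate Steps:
h(v, g) = 246 (h(v, g) = 3 - 1*(-243) = 3 + 243 = 246)
B = 246
-B = -1*246 = -246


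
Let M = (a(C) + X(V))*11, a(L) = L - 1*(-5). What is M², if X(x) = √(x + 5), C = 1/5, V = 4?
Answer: 203401/25 ≈ 8136.0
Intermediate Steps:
C = ⅕ ≈ 0.20000
a(L) = 5 + L (a(L) = L + 5 = 5 + L)
X(x) = √(5 + x)
M = 451/5 (M = ((5 + ⅕) + √(5 + 4))*11 = (26/5 + √9)*11 = (26/5 + 3)*11 = (41/5)*11 = 451/5 ≈ 90.200)
M² = (451/5)² = 203401/25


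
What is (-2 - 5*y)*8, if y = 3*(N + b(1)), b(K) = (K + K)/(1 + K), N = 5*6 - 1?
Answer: -3616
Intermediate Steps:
N = 29 (N = 30 - 1 = 29)
b(K) = 2*K/(1 + K) (b(K) = (2*K)/(1 + K) = 2*K/(1 + K))
y = 90 (y = 3*(29 + 2*1/(1 + 1)) = 3*(29 + 2*1/2) = 3*(29 + 2*1*(½)) = 3*(29 + 1) = 3*30 = 90)
(-2 - 5*y)*8 = (-2 - 5*90)*8 = (-2 - 450)*8 = -452*8 = -3616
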